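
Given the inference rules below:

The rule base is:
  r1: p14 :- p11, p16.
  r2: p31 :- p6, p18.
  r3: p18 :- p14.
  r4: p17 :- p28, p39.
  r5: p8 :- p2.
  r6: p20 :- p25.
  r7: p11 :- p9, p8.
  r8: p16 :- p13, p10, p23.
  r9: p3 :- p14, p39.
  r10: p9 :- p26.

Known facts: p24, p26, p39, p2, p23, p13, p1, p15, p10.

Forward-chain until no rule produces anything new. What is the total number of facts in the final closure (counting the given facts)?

Round 1: r5 [p8 :- p2.]; r8 [p16 :- p13, p10, p23.]; r10 [p9 :- p26.]. New: p8, p16, p9.
Round 2: r7 [p11 :- p9, p8.]. New: p11.
Round 3: r1 [p14 :- p11, p16.]. New: p14.
Round 4: r3 [p18 :- p14.]; r9 [p3 :- p14, p39.]. New: p18, p3.
Closure: {p1, p10, p11, p13, p14, p15, p16, p18, p2, p23, p24, p26, p3, p39, p8, p9} — 16 facts.

16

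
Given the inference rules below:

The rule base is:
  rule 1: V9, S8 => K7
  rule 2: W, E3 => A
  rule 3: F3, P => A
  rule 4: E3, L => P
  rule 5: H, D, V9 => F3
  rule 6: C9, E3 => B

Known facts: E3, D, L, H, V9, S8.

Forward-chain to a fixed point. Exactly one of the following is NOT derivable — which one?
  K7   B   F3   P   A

B

Round 1: rule 1 [V9, S8 => K7]; rule 4 [E3, L => P]; rule 5 [H, D, V9 => F3]. Adds K7, P, F3.
Round 2: rule 3 [F3, P => A]. Adds A.
Derived: F3 (round 1), A (round 2), P (round 1), K7 (round 1). B never appears in any round.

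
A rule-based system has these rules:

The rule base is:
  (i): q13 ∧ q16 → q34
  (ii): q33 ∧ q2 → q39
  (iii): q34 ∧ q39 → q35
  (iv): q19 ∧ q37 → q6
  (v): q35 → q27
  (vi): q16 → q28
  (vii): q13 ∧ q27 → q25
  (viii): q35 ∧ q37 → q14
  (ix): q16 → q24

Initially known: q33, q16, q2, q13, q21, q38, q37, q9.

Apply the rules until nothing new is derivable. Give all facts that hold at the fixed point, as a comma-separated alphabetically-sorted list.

Round 1 — (i), (ii), (vi), (ix), derive q34, q39, q28, q24.
Round 2 — (iii), derive q35.
Round 3 — (v), (viii), derive q27, q14.
Round 4 — (vii), derive q25.

q13, q14, q16, q2, q21, q24, q25, q27, q28, q33, q34, q35, q37, q38, q39, q9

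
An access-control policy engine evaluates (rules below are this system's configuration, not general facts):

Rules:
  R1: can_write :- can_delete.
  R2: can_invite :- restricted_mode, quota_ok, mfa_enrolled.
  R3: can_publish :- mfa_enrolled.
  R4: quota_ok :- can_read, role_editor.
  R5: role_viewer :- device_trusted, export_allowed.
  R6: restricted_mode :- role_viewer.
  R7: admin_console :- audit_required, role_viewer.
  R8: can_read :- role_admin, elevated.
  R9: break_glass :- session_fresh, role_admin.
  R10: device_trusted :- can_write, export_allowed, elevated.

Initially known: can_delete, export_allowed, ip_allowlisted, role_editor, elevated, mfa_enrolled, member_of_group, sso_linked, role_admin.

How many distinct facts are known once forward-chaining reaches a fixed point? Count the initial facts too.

17

Round 1 fires R1, R3, R8, giving can_write, can_publish, can_read.
Round 2 fires R4, R10, giving quota_ok, device_trusted.
Round 3 fires R5, giving role_viewer.
Round 4 fires R6, giving restricted_mode.
Round 5 fires R2, giving can_invite.
Closure: {can_delete, can_invite, can_publish, can_read, can_write, device_trusted, elevated, export_allowed, ip_allowlisted, member_of_group, mfa_enrolled, quota_ok, restricted_mode, role_admin, role_editor, role_viewer, sso_linked} — 17 facts.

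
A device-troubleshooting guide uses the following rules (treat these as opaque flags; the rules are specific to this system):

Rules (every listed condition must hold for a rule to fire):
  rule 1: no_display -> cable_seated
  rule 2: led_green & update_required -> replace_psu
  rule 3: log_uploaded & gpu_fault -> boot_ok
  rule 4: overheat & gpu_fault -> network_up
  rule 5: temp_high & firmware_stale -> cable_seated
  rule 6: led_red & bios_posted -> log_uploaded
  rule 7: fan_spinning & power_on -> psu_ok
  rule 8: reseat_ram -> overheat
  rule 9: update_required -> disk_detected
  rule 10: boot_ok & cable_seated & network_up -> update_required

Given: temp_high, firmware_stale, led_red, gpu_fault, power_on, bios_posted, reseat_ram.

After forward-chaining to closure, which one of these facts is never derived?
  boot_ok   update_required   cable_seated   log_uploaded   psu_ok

Round 1: rule 5 [temp_high & firmware_stale -> cable_seated]; rule 6 [led_red & bios_posted -> log_uploaded]; rule 8 [reseat_ram -> overheat]. Adds cable_seated, log_uploaded, overheat.
Round 2: rule 3 [log_uploaded & gpu_fault -> boot_ok]; rule 4 [overheat & gpu_fault -> network_up]. Adds boot_ok, network_up.
Round 3: rule 10 [boot_ok & cable_seated & network_up -> update_required]. Adds update_required.
Round 4: rule 9 [update_required -> disk_detected]. Adds disk_detected.
Derived: log_uploaded (round 1), cable_seated (round 1), boot_ok (round 2), update_required (round 3). psu_ok never appears in any round.

psu_ok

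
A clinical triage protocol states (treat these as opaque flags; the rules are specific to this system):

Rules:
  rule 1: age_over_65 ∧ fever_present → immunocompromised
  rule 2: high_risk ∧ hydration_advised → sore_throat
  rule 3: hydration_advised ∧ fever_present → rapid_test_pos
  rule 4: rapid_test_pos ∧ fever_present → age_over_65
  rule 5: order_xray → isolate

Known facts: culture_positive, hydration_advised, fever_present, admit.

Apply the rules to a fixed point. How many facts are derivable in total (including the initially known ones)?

Round 1 — rule 3, derive rapid_test_pos.
Round 2 — rule 4, derive age_over_65.
Round 3 — rule 1, derive immunocompromised.
Closure: {admit, age_over_65, culture_positive, fever_present, hydration_advised, immunocompromised, rapid_test_pos} — 7 facts.

7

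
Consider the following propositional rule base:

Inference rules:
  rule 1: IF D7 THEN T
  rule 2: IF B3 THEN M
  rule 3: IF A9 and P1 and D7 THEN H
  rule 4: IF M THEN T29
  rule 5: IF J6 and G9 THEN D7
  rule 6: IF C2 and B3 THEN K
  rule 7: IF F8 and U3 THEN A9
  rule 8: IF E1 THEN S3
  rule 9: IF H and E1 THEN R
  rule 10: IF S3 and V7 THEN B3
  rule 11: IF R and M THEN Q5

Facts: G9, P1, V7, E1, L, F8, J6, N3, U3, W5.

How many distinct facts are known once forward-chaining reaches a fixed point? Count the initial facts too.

20

Round 1: rule 5 [IF J6 and G9 THEN D7]; rule 7 [IF F8 and U3 THEN A9]; rule 8 [IF E1 THEN S3]. New: D7, A9, S3.
Round 2: rule 1 [IF D7 THEN T]; rule 3 [IF A9 and P1 and D7 THEN H]; rule 10 [IF S3 and V7 THEN B3]. New: T, H, B3.
Round 3: rule 2 [IF B3 THEN M]; rule 9 [IF H and E1 THEN R]. New: M, R.
Round 4: rule 4 [IF M THEN T29]; rule 11 [IF R and M THEN Q5]. New: T29, Q5.
Closure: {A9, B3, D7, E1, F8, G9, H, J6, L, M, N3, P1, Q5, R, S3, T, T29, U3, V7, W5} — 20 facts.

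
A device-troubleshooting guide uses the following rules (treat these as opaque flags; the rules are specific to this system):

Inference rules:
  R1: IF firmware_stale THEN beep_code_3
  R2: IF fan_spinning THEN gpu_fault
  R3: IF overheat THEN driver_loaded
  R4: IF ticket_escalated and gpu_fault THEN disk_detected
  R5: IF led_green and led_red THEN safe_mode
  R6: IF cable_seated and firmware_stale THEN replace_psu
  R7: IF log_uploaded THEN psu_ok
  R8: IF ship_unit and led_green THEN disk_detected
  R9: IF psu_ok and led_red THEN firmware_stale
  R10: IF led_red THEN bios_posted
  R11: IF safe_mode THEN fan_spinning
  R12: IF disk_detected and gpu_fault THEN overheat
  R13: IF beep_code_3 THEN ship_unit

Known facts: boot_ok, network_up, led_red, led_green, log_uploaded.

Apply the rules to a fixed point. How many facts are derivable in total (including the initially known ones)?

16

Round 1: R5 [IF led_green and led_red THEN safe_mode]; R7 [IF log_uploaded THEN psu_ok]; R10 [IF led_red THEN bios_posted]. Adds safe_mode, psu_ok, bios_posted.
Round 2: R9 [IF psu_ok and led_red THEN firmware_stale]; R11 [IF safe_mode THEN fan_spinning]. Adds firmware_stale, fan_spinning.
Round 3: R1 [IF firmware_stale THEN beep_code_3]; R2 [IF fan_spinning THEN gpu_fault]. Adds beep_code_3, gpu_fault.
Round 4: R13 [IF beep_code_3 THEN ship_unit]. Adds ship_unit.
Round 5: R8 [IF ship_unit and led_green THEN disk_detected]. Adds disk_detected.
Round 6: R12 [IF disk_detected and gpu_fault THEN overheat]. Adds overheat.
Round 7: R3 [IF overheat THEN driver_loaded]. Adds driver_loaded.
Closure: {beep_code_3, bios_posted, boot_ok, disk_detected, driver_loaded, fan_spinning, firmware_stale, gpu_fault, led_green, led_red, log_uploaded, network_up, overheat, psu_ok, safe_mode, ship_unit} — 16 facts.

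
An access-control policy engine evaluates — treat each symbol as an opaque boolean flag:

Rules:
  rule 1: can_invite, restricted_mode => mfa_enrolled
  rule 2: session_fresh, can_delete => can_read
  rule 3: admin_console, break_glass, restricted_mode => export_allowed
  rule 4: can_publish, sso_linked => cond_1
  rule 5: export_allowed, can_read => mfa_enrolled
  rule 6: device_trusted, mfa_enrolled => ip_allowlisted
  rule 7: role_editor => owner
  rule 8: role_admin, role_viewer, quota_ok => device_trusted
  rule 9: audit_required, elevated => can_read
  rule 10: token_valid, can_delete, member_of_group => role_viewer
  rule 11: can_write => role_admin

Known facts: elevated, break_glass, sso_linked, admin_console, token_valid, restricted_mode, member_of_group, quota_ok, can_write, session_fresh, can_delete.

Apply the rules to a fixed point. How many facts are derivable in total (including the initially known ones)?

18

Round 1 fires rule 2, rule 3, rule 10, rule 11, giving can_read, export_allowed, role_viewer, role_admin.
Round 2 fires rule 5, rule 8, giving mfa_enrolled, device_trusted.
Round 3 fires rule 6, giving ip_allowlisted.
Closure: {admin_console, break_glass, can_delete, can_read, can_write, device_trusted, elevated, export_allowed, ip_allowlisted, member_of_group, mfa_enrolled, quota_ok, restricted_mode, role_admin, role_viewer, session_fresh, sso_linked, token_valid} — 18 facts.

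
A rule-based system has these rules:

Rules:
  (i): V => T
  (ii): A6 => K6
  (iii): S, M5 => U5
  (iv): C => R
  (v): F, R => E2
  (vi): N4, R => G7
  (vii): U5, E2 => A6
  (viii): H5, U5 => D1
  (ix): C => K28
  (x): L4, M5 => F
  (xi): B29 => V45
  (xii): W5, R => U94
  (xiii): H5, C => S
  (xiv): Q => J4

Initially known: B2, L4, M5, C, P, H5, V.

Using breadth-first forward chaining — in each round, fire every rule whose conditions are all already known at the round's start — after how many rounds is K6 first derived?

Round 1 fires (i), (iv), (ix), (x), (xiii), giving T, R, K28, F, S.
Round 2 fires (iii), (v), giving U5, E2.
Round 3 fires (vii), (viii), giving A6, D1.
Round 4 fires (ii), giving K6.
K6 first appears in round 4.

4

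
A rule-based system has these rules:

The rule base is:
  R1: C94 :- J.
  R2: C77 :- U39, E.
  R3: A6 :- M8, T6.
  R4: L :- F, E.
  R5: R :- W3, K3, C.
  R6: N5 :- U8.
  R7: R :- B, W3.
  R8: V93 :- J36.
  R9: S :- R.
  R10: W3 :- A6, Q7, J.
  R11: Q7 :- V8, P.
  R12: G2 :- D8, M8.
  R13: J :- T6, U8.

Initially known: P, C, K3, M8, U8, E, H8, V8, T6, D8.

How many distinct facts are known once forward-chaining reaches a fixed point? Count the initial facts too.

[1] R3 [A6 :- M8, T6.]; R6 [N5 :- U8.]; R11 [Q7 :- V8, P.]; R12 [G2 :- D8, M8.]; R13 [J :- T6, U8.]. ⇒ new: A6, N5, Q7, G2, J.
[2] R1 [C94 :- J.]; R10 [W3 :- A6, Q7, J.]. ⇒ new: C94, W3.
[3] R5 [R :- W3, K3, C.]. ⇒ new: R.
[4] R9 [S :- R.]. ⇒ new: S.
Closure: {A6, C, C94, D8, E, G2, H8, J, K3, M8, N5, P, Q7, R, S, T6, U8, V8, W3} — 19 facts.

19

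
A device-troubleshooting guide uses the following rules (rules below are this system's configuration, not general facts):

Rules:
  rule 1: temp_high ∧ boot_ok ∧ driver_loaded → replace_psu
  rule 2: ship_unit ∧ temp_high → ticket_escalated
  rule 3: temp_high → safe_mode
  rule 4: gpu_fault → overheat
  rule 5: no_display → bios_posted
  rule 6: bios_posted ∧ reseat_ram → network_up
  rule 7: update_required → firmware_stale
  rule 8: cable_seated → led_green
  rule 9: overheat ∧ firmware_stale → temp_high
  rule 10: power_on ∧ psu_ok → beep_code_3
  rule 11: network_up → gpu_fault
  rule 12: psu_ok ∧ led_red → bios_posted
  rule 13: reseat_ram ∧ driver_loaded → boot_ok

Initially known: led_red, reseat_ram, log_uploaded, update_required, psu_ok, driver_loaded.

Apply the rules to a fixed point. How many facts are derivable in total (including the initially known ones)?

15

[1] rule 7 [update_required → firmware_stale]; rule 12 [psu_ok ∧ led_red → bios_posted]; rule 13 [reseat_ram ∧ driver_loaded → boot_ok]. ⇒ new: firmware_stale, bios_posted, boot_ok.
[2] rule 6 [bios_posted ∧ reseat_ram → network_up]. ⇒ new: network_up.
[3] rule 11 [network_up → gpu_fault]. ⇒ new: gpu_fault.
[4] rule 4 [gpu_fault → overheat]. ⇒ new: overheat.
[5] rule 9 [overheat ∧ firmware_stale → temp_high]. ⇒ new: temp_high.
[6] rule 1 [temp_high ∧ boot_ok ∧ driver_loaded → replace_psu]; rule 3 [temp_high → safe_mode]. ⇒ new: replace_psu, safe_mode.
Closure: {bios_posted, boot_ok, driver_loaded, firmware_stale, gpu_fault, led_red, log_uploaded, network_up, overheat, psu_ok, replace_psu, reseat_ram, safe_mode, temp_high, update_required} — 15 facts.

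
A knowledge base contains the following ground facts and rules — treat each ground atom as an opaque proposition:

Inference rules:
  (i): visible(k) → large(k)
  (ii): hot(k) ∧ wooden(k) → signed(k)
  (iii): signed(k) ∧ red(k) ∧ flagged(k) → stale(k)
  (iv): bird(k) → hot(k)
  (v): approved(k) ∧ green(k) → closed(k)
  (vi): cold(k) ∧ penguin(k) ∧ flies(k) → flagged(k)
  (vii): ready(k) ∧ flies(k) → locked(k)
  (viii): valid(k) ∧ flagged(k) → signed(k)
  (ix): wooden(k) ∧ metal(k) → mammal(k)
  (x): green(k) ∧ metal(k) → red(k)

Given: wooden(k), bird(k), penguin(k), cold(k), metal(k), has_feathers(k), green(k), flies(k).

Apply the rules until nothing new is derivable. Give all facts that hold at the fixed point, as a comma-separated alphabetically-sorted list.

Round 1 fires (iv), (vi), (ix), (x), giving hot(k), flagged(k), mammal(k), red(k).
Round 2 fires (ii), giving signed(k).
Round 3 fires (iii), giving stale(k).

bird(k), cold(k), flagged(k), flies(k), green(k), has_feathers(k), hot(k), mammal(k), metal(k), penguin(k), red(k), signed(k), stale(k), wooden(k)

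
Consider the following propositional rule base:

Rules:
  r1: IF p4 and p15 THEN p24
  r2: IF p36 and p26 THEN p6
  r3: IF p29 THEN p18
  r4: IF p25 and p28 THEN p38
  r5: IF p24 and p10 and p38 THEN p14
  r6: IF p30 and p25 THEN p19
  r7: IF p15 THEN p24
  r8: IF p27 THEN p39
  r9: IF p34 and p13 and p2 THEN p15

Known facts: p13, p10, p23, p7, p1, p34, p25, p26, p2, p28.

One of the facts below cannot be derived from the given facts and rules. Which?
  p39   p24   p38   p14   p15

p39

Round 1: r4 [IF p25 and p28 THEN p38]; r9 [IF p34 and p13 and p2 THEN p15]. New: p38, p15.
Round 2: r7 [IF p15 THEN p24]. New: p24.
Round 3: r5 [IF p24 and p10 and p38 THEN p14]. New: p14.
Derived: p24 (round 2), p15 (round 1), p38 (round 1), p14 (round 3). p39 never appears in any round.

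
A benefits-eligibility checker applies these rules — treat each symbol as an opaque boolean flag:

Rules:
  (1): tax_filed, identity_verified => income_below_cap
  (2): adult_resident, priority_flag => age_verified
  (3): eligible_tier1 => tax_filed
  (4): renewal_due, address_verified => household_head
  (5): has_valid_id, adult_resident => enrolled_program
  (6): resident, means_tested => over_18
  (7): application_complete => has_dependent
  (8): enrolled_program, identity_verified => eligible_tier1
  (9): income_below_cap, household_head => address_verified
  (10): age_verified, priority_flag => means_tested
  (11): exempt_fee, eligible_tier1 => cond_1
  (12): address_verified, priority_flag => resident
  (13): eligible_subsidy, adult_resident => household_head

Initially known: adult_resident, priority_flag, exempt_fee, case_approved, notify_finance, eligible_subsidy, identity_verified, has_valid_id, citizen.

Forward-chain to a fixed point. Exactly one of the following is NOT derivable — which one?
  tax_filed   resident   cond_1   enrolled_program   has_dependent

Round 1 — (2), (5), (13), derive age_verified, enrolled_program, household_head.
Round 2 — (8), (10), derive eligible_tier1, means_tested.
Round 3 — (3), (11), derive tax_filed, cond_1.
Round 4 — (1), derive income_below_cap.
Round 5 — (9), derive address_verified.
Round 6 — (12), derive resident.
Round 7 — (6), derive over_18.
Derived: resident (round 6), tax_filed (round 3), cond_1 (round 3), enrolled_program (round 1). has_dependent never appears in any round.

has_dependent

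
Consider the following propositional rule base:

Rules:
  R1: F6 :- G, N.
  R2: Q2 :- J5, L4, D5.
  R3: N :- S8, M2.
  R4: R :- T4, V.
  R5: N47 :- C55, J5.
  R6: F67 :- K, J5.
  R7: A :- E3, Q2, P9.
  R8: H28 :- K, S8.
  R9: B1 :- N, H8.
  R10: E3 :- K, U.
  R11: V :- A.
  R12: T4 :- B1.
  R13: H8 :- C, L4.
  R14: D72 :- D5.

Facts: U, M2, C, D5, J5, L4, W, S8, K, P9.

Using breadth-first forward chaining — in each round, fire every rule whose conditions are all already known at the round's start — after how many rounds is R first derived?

[1] R2 [Q2 :- J5, L4, D5.]; R3 [N :- S8, M2.]; R6 [F67 :- K, J5.]; R8 [H28 :- K, S8.]; R10 [E3 :- K, U.]; R13 [H8 :- C, L4.]; R14 [D72 :- D5.]. ⇒ new: Q2, N, F67, H28, E3, H8, D72.
[2] R7 [A :- E3, Q2, P9.]; R9 [B1 :- N, H8.]. ⇒ new: A, B1.
[3] R11 [V :- A.]; R12 [T4 :- B1.]. ⇒ new: V, T4.
[4] R4 [R :- T4, V.]. ⇒ new: R.
R first appears in round 4.

4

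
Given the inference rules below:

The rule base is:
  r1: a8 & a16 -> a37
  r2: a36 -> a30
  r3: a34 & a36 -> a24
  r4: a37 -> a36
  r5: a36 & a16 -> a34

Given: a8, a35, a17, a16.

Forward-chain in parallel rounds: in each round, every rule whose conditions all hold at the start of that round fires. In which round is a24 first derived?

4

Round 1 fires r1, giving a37.
Round 2 fires r4, giving a36.
Round 3 fires r2, r5, giving a30, a34.
Round 4 fires r3, giving a24.
a24 first appears in round 4.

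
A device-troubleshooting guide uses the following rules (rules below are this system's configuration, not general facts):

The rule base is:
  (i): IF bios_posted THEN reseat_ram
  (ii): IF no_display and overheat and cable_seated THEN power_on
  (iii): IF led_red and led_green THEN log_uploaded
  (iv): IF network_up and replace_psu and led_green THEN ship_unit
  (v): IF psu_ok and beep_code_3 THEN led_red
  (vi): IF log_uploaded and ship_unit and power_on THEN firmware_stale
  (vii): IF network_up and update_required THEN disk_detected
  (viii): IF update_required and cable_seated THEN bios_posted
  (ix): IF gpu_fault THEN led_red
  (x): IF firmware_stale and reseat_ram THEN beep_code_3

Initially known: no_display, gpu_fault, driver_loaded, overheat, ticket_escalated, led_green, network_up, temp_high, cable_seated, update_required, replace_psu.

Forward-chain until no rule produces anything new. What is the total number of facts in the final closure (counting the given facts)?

20

Round 1 fires (ii), (iv), (vii), (viii), (ix), giving power_on, ship_unit, disk_detected, bios_posted, led_red.
Round 2 fires (i), (iii), giving reseat_ram, log_uploaded.
Round 3 fires (vi), giving firmware_stale.
Round 4 fires (x), giving beep_code_3.
Closure: {beep_code_3, bios_posted, cable_seated, disk_detected, driver_loaded, firmware_stale, gpu_fault, led_green, led_red, log_uploaded, network_up, no_display, overheat, power_on, replace_psu, reseat_ram, ship_unit, temp_high, ticket_escalated, update_required} — 20 facts.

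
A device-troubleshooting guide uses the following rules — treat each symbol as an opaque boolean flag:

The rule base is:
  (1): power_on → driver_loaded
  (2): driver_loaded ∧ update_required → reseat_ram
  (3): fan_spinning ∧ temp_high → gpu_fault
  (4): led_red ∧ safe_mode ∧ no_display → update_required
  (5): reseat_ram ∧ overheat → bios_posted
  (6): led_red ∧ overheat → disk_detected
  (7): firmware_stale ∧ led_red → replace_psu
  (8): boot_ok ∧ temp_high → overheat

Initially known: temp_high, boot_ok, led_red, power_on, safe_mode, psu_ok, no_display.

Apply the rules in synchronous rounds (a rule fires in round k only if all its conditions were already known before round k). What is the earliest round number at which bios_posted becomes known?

[1] (1) [power_on → driver_loaded]; (4) [led_red ∧ safe_mode ∧ no_display → update_required]; (8) [boot_ok ∧ temp_high → overheat]. ⇒ new: driver_loaded, update_required, overheat.
[2] (2) [driver_loaded ∧ update_required → reseat_ram]; (6) [led_red ∧ overheat → disk_detected]. ⇒ new: reseat_ram, disk_detected.
[3] (5) [reseat_ram ∧ overheat → bios_posted]. ⇒ new: bios_posted.
bios_posted first appears in round 3.

3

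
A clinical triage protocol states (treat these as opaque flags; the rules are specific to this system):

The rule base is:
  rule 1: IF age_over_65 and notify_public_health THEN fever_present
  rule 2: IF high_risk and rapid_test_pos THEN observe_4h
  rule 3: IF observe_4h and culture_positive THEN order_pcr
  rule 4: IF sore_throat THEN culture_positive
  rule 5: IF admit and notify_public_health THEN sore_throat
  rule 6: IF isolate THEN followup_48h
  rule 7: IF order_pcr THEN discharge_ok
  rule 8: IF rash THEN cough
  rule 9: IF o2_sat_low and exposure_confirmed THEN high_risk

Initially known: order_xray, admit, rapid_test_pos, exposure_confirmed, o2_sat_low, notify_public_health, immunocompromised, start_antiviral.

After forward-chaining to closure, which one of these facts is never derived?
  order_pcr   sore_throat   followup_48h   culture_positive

followup_48h

Round 1: rule 5 [IF admit and notify_public_health THEN sore_throat]; rule 9 [IF o2_sat_low and exposure_confirmed THEN high_risk]. New: sore_throat, high_risk.
Round 2: rule 2 [IF high_risk and rapid_test_pos THEN observe_4h]; rule 4 [IF sore_throat THEN culture_positive]. New: observe_4h, culture_positive.
Round 3: rule 3 [IF observe_4h and culture_positive THEN order_pcr]. New: order_pcr.
Round 4: rule 7 [IF order_pcr THEN discharge_ok]. New: discharge_ok.
Derived: culture_positive (round 2), order_pcr (round 3), sore_throat (round 1). followup_48h never appears in any round.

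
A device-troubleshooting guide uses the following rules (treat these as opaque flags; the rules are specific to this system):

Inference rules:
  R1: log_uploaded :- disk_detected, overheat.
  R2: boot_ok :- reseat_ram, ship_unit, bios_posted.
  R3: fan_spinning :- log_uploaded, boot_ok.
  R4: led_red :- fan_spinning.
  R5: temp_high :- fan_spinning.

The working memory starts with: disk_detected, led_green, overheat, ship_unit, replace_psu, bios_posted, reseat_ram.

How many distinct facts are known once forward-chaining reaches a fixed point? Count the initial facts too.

Round 1: R1 [log_uploaded :- disk_detected, overheat.]; R2 [boot_ok :- reseat_ram, ship_unit, bios_posted.]. New: log_uploaded, boot_ok.
Round 2: R3 [fan_spinning :- log_uploaded, boot_ok.]. New: fan_spinning.
Round 3: R4 [led_red :- fan_spinning.]; R5 [temp_high :- fan_spinning.]. New: led_red, temp_high.
Closure: {bios_posted, boot_ok, disk_detected, fan_spinning, led_green, led_red, log_uploaded, overheat, replace_psu, reseat_ram, ship_unit, temp_high} — 12 facts.

12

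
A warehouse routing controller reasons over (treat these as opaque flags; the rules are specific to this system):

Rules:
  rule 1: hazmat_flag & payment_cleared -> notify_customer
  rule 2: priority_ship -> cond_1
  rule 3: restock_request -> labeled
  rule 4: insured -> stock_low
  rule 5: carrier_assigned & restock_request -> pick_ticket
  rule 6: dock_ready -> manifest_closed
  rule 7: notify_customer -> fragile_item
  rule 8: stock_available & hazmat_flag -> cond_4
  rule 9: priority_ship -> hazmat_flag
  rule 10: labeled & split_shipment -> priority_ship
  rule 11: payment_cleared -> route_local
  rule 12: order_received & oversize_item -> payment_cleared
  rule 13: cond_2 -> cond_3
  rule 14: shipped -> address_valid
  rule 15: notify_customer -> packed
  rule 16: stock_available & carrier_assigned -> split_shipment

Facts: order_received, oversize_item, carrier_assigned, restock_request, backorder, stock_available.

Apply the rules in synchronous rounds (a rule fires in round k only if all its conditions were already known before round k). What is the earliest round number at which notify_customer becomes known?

4

[1] rule 3 [restock_request -> labeled]; rule 5 [carrier_assigned & restock_request -> pick_ticket]; rule 12 [order_received & oversize_item -> payment_cleared]; rule 16 [stock_available & carrier_assigned -> split_shipment]. ⇒ new: labeled, pick_ticket, payment_cleared, split_shipment.
[2] rule 10 [labeled & split_shipment -> priority_ship]; rule 11 [payment_cleared -> route_local]. ⇒ new: priority_ship, route_local.
[3] rule 2 [priority_ship -> cond_1]; rule 9 [priority_ship -> hazmat_flag]. ⇒ new: cond_1, hazmat_flag.
[4] rule 1 [hazmat_flag & payment_cleared -> notify_customer]; rule 8 [stock_available & hazmat_flag -> cond_4]. ⇒ new: notify_customer, cond_4.
notify_customer first appears in round 4.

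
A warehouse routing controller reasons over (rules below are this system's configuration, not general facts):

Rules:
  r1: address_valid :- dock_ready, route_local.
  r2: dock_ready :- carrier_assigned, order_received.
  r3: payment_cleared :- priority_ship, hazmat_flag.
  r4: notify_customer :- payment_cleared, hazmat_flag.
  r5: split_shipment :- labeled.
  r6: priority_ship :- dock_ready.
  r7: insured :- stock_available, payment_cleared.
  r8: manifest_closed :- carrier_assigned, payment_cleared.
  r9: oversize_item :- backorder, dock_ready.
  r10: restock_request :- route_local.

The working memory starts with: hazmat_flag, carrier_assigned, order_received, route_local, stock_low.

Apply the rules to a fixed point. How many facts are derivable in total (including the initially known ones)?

Round 1: r2 [dock_ready :- carrier_assigned, order_received.]; r10 [restock_request :- route_local.]. New: dock_ready, restock_request.
Round 2: r1 [address_valid :- dock_ready, route_local.]; r6 [priority_ship :- dock_ready.]. New: address_valid, priority_ship.
Round 3: r3 [payment_cleared :- priority_ship, hazmat_flag.]. New: payment_cleared.
Round 4: r4 [notify_customer :- payment_cleared, hazmat_flag.]; r8 [manifest_closed :- carrier_assigned, payment_cleared.]. New: notify_customer, manifest_closed.
Closure: {address_valid, carrier_assigned, dock_ready, hazmat_flag, manifest_closed, notify_customer, order_received, payment_cleared, priority_ship, restock_request, route_local, stock_low} — 12 facts.

12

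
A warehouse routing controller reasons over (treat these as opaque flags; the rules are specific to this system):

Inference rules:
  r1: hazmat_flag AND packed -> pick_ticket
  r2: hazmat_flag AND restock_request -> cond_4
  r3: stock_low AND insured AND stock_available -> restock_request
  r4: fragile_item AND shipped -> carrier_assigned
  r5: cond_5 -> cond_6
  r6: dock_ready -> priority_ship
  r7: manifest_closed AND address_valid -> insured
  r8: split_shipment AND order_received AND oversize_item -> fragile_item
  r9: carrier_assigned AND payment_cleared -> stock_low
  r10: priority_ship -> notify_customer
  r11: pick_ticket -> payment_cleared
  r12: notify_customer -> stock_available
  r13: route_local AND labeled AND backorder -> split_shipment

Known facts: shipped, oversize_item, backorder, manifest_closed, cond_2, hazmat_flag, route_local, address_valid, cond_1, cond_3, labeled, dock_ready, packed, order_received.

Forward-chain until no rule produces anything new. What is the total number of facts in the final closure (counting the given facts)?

26

Round 1 — r1, r6, r7, r13, derive pick_ticket, priority_ship, insured, split_shipment.
Round 2 — r8, r10, r11, derive fragile_item, notify_customer, payment_cleared.
Round 3 — r4, r12, derive carrier_assigned, stock_available.
Round 4 — r9, derive stock_low.
Round 5 — r3, derive restock_request.
Round 6 — r2, derive cond_4.
Closure: {address_valid, backorder, carrier_assigned, cond_1, cond_2, cond_3, cond_4, dock_ready, fragile_item, hazmat_flag, insured, labeled, manifest_closed, notify_customer, order_received, oversize_item, packed, payment_cleared, pick_ticket, priority_ship, restock_request, route_local, shipped, split_shipment, stock_available, stock_low} — 26 facts.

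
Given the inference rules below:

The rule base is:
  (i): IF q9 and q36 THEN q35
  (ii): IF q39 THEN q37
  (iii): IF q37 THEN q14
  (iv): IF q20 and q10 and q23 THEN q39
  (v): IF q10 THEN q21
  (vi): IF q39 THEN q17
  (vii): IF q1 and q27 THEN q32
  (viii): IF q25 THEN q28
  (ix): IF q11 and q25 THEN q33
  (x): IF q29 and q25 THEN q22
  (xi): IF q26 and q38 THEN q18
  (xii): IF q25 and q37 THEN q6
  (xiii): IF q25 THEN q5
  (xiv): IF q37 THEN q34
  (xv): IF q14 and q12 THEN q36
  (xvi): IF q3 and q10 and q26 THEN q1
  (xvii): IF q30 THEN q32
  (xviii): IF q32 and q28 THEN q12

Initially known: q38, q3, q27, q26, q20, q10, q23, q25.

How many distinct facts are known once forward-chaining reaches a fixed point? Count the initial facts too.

Round 1 fires (iv), (v), (viii), (xi), (xiii), (xvi), giving q39, q21, q28, q18, q5, q1.
Round 2 fires (ii), (vi), (vii), giving q37, q17, q32.
Round 3 fires (iii), (xii), (xiv), (xviii), giving q14, q6, q34, q12.
Round 4 fires (xv), giving q36.
Closure: {q1, q10, q12, q14, q17, q18, q20, q21, q23, q25, q26, q27, q28, q3, q32, q34, q36, q37, q38, q39, q5, q6} — 22 facts.

22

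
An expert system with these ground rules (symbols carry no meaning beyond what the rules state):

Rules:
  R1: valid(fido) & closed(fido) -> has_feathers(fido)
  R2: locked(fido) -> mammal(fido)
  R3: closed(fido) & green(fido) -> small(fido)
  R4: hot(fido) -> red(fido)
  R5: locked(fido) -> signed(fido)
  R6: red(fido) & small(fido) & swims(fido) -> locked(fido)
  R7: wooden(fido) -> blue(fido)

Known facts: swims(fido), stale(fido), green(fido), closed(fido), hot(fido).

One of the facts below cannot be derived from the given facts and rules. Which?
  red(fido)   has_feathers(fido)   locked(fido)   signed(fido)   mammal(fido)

has_feathers(fido)

Round 1: R3 [closed(fido) & green(fido) -> small(fido)]; R4 [hot(fido) -> red(fido)]. Adds small(fido), red(fido).
Round 2: R6 [red(fido) & small(fido) & swims(fido) -> locked(fido)]. Adds locked(fido).
Round 3: R2 [locked(fido) -> mammal(fido)]; R5 [locked(fido) -> signed(fido)]. Adds mammal(fido), signed(fido).
Derived: locked(fido) (round 2), signed(fido) (round 3), red(fido) (round 1), mammal(fido) (round 3). has_feathers(fido) never appears in any round.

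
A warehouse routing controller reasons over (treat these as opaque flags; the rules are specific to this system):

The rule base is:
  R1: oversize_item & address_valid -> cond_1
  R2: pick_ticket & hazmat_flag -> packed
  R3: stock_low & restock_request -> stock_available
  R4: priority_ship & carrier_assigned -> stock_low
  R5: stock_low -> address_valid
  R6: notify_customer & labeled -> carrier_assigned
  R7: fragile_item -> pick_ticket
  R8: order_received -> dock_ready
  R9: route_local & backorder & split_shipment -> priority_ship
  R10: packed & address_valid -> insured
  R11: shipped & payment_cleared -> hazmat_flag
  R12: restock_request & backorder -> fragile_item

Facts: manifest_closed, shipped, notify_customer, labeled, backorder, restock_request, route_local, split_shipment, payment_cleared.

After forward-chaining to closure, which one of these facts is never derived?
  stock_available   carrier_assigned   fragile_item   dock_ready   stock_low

dock_ready

[1] R6 [notify_customer & labeled -> carrier_assigned]; R9 [route_local & backorder & split_shipment -> priority_ship]; R11 [shipped & payment_cleared -> hazmat_flag]; R12 [restock_request & backorder -> fragile_item]. ⇒ new: carrier_assigned, priority_ship, hazmat_flag, fragile_item.
[2] R4 [priority_ship & carrier_assigned -> stock_low]; R7 [fragile_item -> pick_ticket]. ⇒ new: stock_low, pick_ticket.
[3] R2 [pick_ticket & hazmat_flag -> packed]; R3 [stock_low & restock_request -> stock_available]; R5 [stock_low -> address_valid]. ⇒ new: packed, stock_available, address_valid.
[4] R10 [packed & address_valid -> insured]. ⇒ new: insured.
Derived: stock_available (round 3), carrier_assigned (round 1), stock_low (round 2), fragile_item (round 1). dock_ready never appears in any round.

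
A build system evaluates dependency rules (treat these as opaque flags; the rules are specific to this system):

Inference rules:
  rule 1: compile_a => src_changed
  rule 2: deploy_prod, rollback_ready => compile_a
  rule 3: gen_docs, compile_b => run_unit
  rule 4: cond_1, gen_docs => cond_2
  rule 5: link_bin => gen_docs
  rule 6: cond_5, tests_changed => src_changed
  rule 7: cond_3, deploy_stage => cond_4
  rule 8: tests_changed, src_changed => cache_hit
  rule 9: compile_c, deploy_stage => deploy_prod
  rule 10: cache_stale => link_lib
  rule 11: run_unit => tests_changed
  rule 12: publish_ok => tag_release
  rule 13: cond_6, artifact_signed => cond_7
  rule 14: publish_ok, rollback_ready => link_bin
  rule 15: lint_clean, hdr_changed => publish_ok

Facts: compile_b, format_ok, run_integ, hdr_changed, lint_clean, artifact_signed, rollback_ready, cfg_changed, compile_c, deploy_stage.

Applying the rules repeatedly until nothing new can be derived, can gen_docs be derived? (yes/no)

yes

Round 1: rule 9 [compile_c, deploy_stage => deploy_prod]; rule 15 [lint_clean, hdr_changed => publish_ok]. New: deploy_prod, publish_ok.
Round 2: rule 2 [deploy_prod, rollback_ready => compile_a]; rule 12 [publish_ok => tag_release]; rule 14 [publish_ok, rollback_ready => link_bin]. New: compile_a, tag_release, link_bin.
Round 3: rule 1 [compile_a => src_changed]; rule 5 [link_bin => gen_docs]. New: src_changed, gen_docs.
Round 4: rule 3 [gen_docs, compile_b => run_unit]. New: run_unit.
Round 5: rule 11 [run_unit => tests_changed]. New: tests_changed.
Round 6: rule 8 [tests_changed, src_changed => cache_hit]. New: cache_hit.
gen_docs appears in round 3, so it is derivable.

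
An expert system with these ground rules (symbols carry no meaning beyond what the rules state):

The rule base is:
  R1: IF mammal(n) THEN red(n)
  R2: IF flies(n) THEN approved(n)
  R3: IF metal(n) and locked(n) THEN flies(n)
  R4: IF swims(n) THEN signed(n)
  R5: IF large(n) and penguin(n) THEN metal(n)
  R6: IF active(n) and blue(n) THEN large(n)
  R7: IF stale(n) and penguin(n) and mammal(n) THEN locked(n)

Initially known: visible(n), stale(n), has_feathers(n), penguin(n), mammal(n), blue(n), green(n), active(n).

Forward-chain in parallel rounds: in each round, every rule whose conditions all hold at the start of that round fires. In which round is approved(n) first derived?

4

Round 1: R1 [IF mammal(n) THEN red(n)]; R6 [IF active(n) and blue(n) THEN large(n)]; R7 [IF stale(n) and penguin(n) and mammal(n) THEN locked(n)]. New: red(n), large(n), locked(n).
Round 2: R5 [IF large(n) and penguin(n) THEN metal(n)]. New: metal(n).
Round 3: R3 [IF metal(n) and locked(n) THEN flies(n)]. New: flies(n).
Round 4: R2 [IF flies(n) THEN approved(n)]. New: approved(n).
approved(n) first appears in round 4.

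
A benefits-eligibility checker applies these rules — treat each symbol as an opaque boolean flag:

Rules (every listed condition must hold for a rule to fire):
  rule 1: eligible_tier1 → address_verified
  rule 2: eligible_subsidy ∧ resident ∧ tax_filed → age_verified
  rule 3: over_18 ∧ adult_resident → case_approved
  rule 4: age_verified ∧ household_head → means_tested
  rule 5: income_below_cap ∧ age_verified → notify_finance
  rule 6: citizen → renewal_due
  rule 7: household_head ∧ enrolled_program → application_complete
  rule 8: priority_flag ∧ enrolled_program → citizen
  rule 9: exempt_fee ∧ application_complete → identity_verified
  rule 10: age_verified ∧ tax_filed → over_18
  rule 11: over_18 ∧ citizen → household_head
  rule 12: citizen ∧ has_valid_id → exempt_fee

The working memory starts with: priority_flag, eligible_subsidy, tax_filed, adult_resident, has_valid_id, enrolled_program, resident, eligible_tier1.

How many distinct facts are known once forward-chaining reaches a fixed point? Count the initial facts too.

Round 1 fires rule 1, rule 2, rule 8, giving address_verified, age_verified, citizen.
Round 2 fires rule 6, rule 10, rule 12, giving renewal_due, over_18, exempt_fee.
Round 3 fires rule 3, rule 11, giving case_approved, household_head.
Round 4 fires rule 4, rule 7, giving means_tested, application_complete.
Round 5 fires rule 9, giving identity_verified.
Closure: {address_verified, adult_resident, age_verified, application_complete, case_approved, citizen, eligible_subsidy, eligible_tier1, enrolled_program, exempt_fee, has_valid_id, household_head, identity_verified, means_tested, over_18, priority_flag, renewal_due, resident, tax_filed} — 19 facts.

19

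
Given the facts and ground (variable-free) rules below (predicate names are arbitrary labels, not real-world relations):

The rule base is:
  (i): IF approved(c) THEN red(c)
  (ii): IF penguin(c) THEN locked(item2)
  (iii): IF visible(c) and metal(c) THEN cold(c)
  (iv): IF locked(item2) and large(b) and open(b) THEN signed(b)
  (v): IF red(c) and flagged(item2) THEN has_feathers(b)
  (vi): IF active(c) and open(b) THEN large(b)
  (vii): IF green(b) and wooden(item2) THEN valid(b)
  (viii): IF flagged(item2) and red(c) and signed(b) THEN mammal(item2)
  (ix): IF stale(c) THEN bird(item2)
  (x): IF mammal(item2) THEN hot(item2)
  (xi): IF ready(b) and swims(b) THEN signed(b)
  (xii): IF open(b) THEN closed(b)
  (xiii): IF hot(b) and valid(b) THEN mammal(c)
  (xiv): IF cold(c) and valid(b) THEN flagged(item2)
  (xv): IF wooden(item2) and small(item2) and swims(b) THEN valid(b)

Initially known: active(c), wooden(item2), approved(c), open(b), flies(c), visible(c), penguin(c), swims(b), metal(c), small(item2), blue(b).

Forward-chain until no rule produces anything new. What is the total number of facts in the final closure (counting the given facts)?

22

Round 1 — (i), (ii), (iii), (vi), (xii), (xv), derive red(c), locked(item2), cold(c), large(b), closed(b), valid(b).
Round 2 — (iv), (xiv), derive signed(b), flagged(item2).
Round 3 — (v), (viii), derive has_feathers(b), mammal(item2).
Round 4 — (x), derive hot(item2).
Closure: {active(c), approved(c), blue(b), closed(b), cold(c), flagged(item2), flies(c), has_feathers(b), hot(item2), large(b), locked(item2), mammal(item2), metal(c), open(b), penguin(c), red(c), signed(b), small(item2), swims(b), valid(b), visible(c), wooden(item2)} — 22 facts.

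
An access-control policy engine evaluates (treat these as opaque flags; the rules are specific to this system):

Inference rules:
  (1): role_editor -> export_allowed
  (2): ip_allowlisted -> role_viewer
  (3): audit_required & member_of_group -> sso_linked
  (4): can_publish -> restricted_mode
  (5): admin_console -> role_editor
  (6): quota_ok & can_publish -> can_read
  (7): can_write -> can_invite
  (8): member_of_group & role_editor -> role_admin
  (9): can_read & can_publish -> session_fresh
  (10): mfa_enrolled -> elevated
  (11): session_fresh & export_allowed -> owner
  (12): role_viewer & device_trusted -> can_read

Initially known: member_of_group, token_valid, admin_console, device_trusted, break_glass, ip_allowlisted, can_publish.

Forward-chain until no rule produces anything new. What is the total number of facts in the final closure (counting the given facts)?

15

Round 1: (2) [ip_allowlisted -> role_viewer]; (4) [can_publish -> restricted_mode]; (5) [admin_console -> role_editor]. Adds role_viewer, restricted_mode, role_editor.
Round 2: (1) [role_editor -> export_allowed]; (8) [member_of_group & role_editor -> role_admin]; (12) [role_viewer & device_trusted -> can_read]. Adds export_allowed, role_admin, can_read.
Round 3: (9) [can_read & can_publish -> session_fresh]. Adds session_fresh.
Round 4: (11) [session_fresh & export_allowed -> owner]. Adds owner.
Closure: {admin_console, break_glass, can_publish, can_read, device_trusted, export_allowed, ip_allowlisted, member_of_group, owner, restricted_mode, role_admin, role_editor, role_viewer, session_fresh, token_valid} — 15 facts.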